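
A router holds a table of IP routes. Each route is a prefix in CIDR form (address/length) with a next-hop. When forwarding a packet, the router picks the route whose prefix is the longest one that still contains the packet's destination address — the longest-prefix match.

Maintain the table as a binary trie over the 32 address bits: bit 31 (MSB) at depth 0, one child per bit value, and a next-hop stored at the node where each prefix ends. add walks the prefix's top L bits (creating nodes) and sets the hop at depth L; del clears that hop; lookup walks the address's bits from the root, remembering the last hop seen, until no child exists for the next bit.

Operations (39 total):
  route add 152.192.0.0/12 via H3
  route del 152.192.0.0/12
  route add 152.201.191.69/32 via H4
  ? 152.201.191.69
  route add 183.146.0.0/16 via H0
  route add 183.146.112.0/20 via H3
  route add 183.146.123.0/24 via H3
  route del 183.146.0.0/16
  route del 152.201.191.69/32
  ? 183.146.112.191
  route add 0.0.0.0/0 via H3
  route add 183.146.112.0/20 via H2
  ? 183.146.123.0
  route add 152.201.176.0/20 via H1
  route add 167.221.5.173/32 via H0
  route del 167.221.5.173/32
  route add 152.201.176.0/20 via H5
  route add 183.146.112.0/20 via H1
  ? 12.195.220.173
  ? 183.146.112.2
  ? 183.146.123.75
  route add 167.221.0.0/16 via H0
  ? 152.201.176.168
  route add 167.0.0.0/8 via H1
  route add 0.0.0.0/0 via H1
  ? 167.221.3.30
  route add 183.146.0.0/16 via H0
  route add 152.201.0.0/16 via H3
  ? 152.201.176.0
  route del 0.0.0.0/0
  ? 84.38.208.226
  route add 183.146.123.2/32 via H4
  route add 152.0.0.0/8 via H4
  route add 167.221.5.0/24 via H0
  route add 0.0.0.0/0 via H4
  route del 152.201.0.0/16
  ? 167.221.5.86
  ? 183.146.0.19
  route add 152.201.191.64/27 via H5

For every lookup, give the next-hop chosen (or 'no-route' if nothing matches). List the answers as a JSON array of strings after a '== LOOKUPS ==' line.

Apply in order:
  add 152.192.0.0/12 -> H3 at depth 12
  del 152.192.0.0/12 (clear depth 12)
  add 152.201.191.69/32 -> H4 at depth 32
  lookup 152.201.191.69: bits 10011000110010011011111101000101 walk d0:-→d1:-→d2:-→d3:-→d4:-→d5:-→d6:-→d7:-→d8:-→d9:-→d10:-→d11:-→d12:-→d13:-→d14:-→d15:-→d16:-→d17:-→d18:-→d19:-→d20:-→d21:-→d22:-→d23:-→d24:-→d25:-→d26:-→d27:-→d28:-→d29:-→d30:-→d31:-→d32:H4 -> H4
  add 183.146.0.0/16 -> H0 at depth 16
  add 183.146.112.0/20 -> H3 at depth 20
  add 183.146.123.0/24 -> H3 at depth 24
  del 183.146.0.0/16 (clear depth 16)
  del 152.201.191.69/32 (clear depth 32)
  lookup 183.146.112.191: bits 10110111100100100111 walk d0:-→d1:-→d2:-→d3:-→d4:-→d5:-→d6:-→d7:-→d8:-→d9:-→d10:-→d11:-→d12:-→d13:-→d14:-→d15:-→d16:-→d17:-→d18:-→d19:-→d20:H3 -> H3
  add 0.0.0.0/0 -> H3 at depth 0
  add 183.146.112.0/20 -> H2 at depth 20
  lookup 183.146.123.0: bits 101101111001001001111011 walk d0:H3→d1:-→d2:-→d3:-→d4:-→d5:-→d6:-→d7:-→d8:-→d9:-→d10:-→d11:-→d12:-→d13:-→d14:-→d15:-→d16:-→d17:-→d18:-→d19:-→d20:H2→d21:-→d22:-→d23:-→d24:H3 -> H3
  add 152.201.176.0/20 -> H1 at depth 20
  add 167.221.5.173/32 -> H0 at depth 32
  del 167.221.5.173/32 (clear depth 32)
  add 152.201.176.0/20 -> H5 at depth 20
  add 183.146.112.0/20 -> H1 at depth 20
  lookup 12.195.220.173: bits ε walk d0:H3 -> H3
  lookup 183.146.112.2: bits 10110111100100100111 walk d0:H3→d1:-→d2:-→d3:-→d4:-→d5:-→d6:-→d7:-→d8:-→d9:-→d10:-→d11:-→d12:-→d13:-→d14:-→d15:-→d16:-→d17:-→d18:-→d19:-→d20:H1 -> H1
  lookup 183.146.123.75: bits 101101111001001001111011 walk d0:H3→d1:-→d2:-→d3:-→d4:-→d5:-→d6:-→d7:-→d8:-→d9:-→d10:-→d11:-→d12:-→d13:-→d14:-→d15:-→d16:-→d17:-→d18:-→d19:-→d20:H1→d21:-→d22:-→d23:-→d24:H3 -> H3
  add 167.221.0.0/16 -> H0 at depth 16
  lookup 152.201.176.168: bits 10011000110010011011 walk d0:H3→d1:-→d2:-→d3:-→d4:-→d5:-→d6:-→d7:-→d8:-→d9:-→d10:-→d11:-→d12:-→d13:-→d14:-→d15:-→d16:-→d17:-→d18:-→d19:-→d20:H5 -> H5
  add 167.0.0.0/8 -> H1 at depth 8
  add 0.0.0.0/0 -> H1 at depth 0
  lookup 167.221.3.30: bits 101001111101110100000 walk d0:H1→d1:-→d2:-→d3:-→d4:-→d5:-→d6:-→d7:-→d8:H1→d9:-→d10:-→d11:-→d12:-→d13:-→d14:-→d15:-→d16:H0→d17:-→d18:-→d19:-→d20:-→d21:- -> H0
  add 183.146.0.0/16 -> H0 at depth 16
  add 152.201.0.0/16 -> H3 at depth 16
  lookup 152.201.176.0: bits 10011000110010011011 walk d0:H1→d1:-→d2:-→d3:-→d4:-→d5:-→d6:-→d7:-→d8:-→d9:-→d10:-→d11:-→d12:-→d13:-→d14:-→d15:-→d16:H3→d17:-→d18:-→d19:-→d20:H5 -> H5
  del 0.0.0.0/0 (clear depth 0)
  lookup 84.38.208.226: bits ε walk d0:- -> no-route
  add 183.146.123.2/32 -> H4 at depth 32
  add 152.0.0.0/8 -> H4 at depth 8
  add 167.221.5.0/24 -> H0 at depth 24
  add 0.0.0.0/0 -> H4 at depth 0
  del 152.201.0.0/16 (clear depth 16)
  lookup 167.221.5.86: bits 101001111101110100000101 walk d0:H4→d1:-→d2:-→d3:-→d4:-→d5:-→d6:-→d7:-→d8:H1→d9:-→d10:-→d11:-→d12:-→d13:-→d14:-→d15:-→d16:H0→d17:-→d18:-→d19:-→d20:-→d21:-→d22:-→d23:-→d24:H0 -> H0
  lookup 183.146.0.19: bits 10110111100100100 walk d0:H4→d1:-→d2:-→d3:-→d4:-→d5:-→d6:-→d7:-→d8:-→d9:-→d10:-→d11:-→d12:-→d13:-→d14:-→d15:-→d16:H0→d17:- -> H0
  add 152.201.191.64/27 -> H5 at depth 27

== LOOKUPS ==
["H4","H3","H3","H3","H1","H3","H5","H0","H5","no-route","H0","H0"]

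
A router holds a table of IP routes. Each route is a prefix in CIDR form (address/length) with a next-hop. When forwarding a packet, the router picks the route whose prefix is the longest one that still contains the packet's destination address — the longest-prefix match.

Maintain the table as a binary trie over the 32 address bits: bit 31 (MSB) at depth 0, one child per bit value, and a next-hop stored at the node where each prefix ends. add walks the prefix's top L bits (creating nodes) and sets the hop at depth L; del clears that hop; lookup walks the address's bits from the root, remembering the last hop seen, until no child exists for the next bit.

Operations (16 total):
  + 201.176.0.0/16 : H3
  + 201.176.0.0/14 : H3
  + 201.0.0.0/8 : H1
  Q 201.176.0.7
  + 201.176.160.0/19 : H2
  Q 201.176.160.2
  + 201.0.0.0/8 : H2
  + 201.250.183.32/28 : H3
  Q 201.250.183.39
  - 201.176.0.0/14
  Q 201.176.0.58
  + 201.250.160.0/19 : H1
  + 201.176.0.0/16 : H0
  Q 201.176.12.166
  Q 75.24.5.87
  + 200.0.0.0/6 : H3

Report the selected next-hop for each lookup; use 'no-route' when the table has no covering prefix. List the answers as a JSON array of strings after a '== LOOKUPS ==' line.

Trace:
  add 201.176.0.0/16 -> H3 at depth 16
  add 201.176.0.0/14 -> H3 at depth 14
  add 201.0.0.0/8 -> H1 at depth 8
  Q 201.176.0.7: descend 1100100110110000 ; hops seen [H1,H3,H3] ; pick H3
  add 201.176.160.0/19 -> H2 at depth 19
  Q 201.176.160.2: descend 1100100110110000101 ; hops seen [H1,H3,H3,H2] ; pick H2
  add 201.0.0.0/8 -> H2 at depth 8
  add 201.250.183.32/28 -> H3 at depth 28
  Q 201.250.183.39: descend 1100100111111010101101110010 ; hops seen [H2,H3] ; pick H3
  del 201.176.0.0/14 (clear depth 14)
  Q 201.176.0.58: descend 1100100110110000 ; hops seen [H2,H3] ; pick H3
  add 201.250.160.0/19 -> H1 at depth 19
  add 201.176.0.0/16 -> H0 at depth 16
  Q 201.176.12.166: descend 1100100110110000 ; hops seen [H2,H0] ; pick H0
  Q 75.24.5.87: descend ε ; hops seen [∅] ; pick no-route
  add 200.0.0.0/6 -> H3 at depth 6

== LOOKUPS ==
["H3","H2","H3","H3","H0","no-route"]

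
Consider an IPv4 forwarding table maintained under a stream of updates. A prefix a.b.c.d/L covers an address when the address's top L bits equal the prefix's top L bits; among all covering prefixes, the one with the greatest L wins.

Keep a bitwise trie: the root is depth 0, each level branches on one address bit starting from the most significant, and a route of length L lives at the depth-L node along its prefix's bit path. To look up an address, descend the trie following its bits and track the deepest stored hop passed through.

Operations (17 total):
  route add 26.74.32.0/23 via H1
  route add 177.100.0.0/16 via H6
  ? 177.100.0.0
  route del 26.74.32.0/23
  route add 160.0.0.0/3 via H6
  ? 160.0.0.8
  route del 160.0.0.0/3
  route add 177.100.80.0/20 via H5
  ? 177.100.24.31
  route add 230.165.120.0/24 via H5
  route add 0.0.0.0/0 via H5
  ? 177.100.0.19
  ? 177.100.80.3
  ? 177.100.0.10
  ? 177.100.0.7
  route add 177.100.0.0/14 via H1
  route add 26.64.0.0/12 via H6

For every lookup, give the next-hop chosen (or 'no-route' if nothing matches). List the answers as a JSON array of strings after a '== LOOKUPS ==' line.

Apply in order:
  add 26.74.32.0/23 -> H1 at depth 23
  add 177.100.0.0/16 -> H6 at depth 16
  Q 177.100.0.0: descend 1011000101100100 ; hops seen [H6] ; pick H6
  del 26.74.32.0/23 (clear depth 23)
  add 160.0.0.0/3 -> H6 at depth 3
  Q 160.0.0.8: descend 101 ; hops seen [H6] ; pick H6
  del 160.0.0.0/3 (clear depth 3)
  add 177.100.80.0/20 -> H5 at depth 20
  Q 177.100.24.31: descend 10110001011001000 ; hops seen [H6] ; pick H6
  add 230.165.120.0/24 -> H5 at depth 24
  add 0.0.0.0/0 -> H5 at depth 0
  Q 177.100.0.19: descend 10110001011001000 ; hops seen [H5,H6] ; pick H6
  Q 177.100.80.3: descend 10110001011001000101 ; hops seen [H5,H6,H5] ; pick H5
  Q 177.100.0.10: descend 10110001011001000 ; hops seen [H5,H6] ; pick H6
  Q 177.100.0.7: descend 10110001011001000 ; hops seen [H5,H6] ; pick H6
  add 177.100.0.0/14 -> H1 at depth 14
  add 26.64.0.0/12 -> H6 at depth 12

== LOOKUPS ==
["H6","H6","H6","H6","H5","H6","H6"]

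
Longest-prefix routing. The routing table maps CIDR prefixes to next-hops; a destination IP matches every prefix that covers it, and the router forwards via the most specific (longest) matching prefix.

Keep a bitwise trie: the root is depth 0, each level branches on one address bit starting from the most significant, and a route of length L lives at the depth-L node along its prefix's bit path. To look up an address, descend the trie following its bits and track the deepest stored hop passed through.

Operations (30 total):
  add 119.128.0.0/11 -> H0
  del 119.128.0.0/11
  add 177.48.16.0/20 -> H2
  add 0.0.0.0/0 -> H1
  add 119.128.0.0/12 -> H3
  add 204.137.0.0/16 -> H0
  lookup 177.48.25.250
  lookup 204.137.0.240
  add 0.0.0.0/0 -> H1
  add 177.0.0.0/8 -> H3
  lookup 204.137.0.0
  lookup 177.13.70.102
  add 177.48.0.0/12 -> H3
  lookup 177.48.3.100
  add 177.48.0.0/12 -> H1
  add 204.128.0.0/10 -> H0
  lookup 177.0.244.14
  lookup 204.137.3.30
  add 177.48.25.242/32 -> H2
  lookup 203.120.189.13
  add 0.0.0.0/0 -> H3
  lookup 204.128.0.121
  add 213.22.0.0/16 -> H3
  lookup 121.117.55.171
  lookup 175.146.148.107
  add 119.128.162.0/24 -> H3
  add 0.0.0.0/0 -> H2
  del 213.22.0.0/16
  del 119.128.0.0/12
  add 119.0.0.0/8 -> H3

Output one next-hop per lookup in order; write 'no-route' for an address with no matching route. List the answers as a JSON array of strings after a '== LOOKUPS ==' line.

Trace:
  add 119.128.0.0/11 -> H0 at depth 11
  - 119.128.0.0/11 clear@11
  add 177.48.16.0/20 -> H2 at depth 20
  add 0.0.0.0/0 -> H1 at depth 0
  add 119.128.0.0/12 -> H3 at depth 12
  add 204.137.0.0/16 -> H0 at depth 16
  lookup 177.48.25.250: bits 10110001001100000001 walk d0:H1→d1:-→d2:-→d3:-→d4:-→d5:-→d6:-→d7:-→d8:-→d9:-→d10:-→d11:-→d12:-→d13:-→d14:-→d15:-→d16:-→d17:-→d18:-→d19:-→d20:H2 -> H2
  lookup 204.137.0.240: bits 1100110010001001 walk d0:H1→d1:-→d2:-→d3:-→d4:-→d5:-→d6:-→d7:-→d8:-→d9:-→d10:-→d11:-→d12:-→d13:-→d14:-→d15:-→d16:H0 -> H0
  add 0.0.0.0/0 -> H1 at depth 0
  add 177.0.0.0/8 -> H3 at depth 8
  lookup 204.137.0.0: bits 1100110010001001 walk d0:H1→d1:-→d2:-→d3:-→d4:-→d5:-→d6:-→d7:-→d8:-→d9:-→d10:-→d11:-→d12:-→d13:-→d14:-→d15:-→d16:H0 -> H0
  lookup 177.13.70.102: bits 1011000100 walk d0:H1→d1:-→d2:-→d3:-→d4:-→d5:-→d6:-→d7:-→d8:H3→d9:-→d10:- -> H3
  add 177.48.0.0/12 -> H3 at depth 12
  lookup 177.48.3.100: bits 1011000100110000000 walk d0:H1→d1:-→d2:-→d3:-→d4:-→d5:-→d6:-→d7:-→d8:H3→d9:-→d10:-→d11:-→d12:H3→d13:-→d14:-→d15:-→d16:-→d17:-→d18:-→d19:- -> H3
  add 177.48.0.0/12 -> H1 at depth 12
  add 204.128.0.0/10 -> H0 at depth 10
  lookup 177.0.244.14: bits 1011000100 walk d0:H1→d1:-→d2:-→d3:-→d4:-→d5:-→d6:-→d7:-→d8:H3→d9:-→d10:- -> H3
  lookup 204.137.3.30: bits 1100110010001001 walk d0:H1→d1:-→d2:-→d3:-→d4:-→d5:-→d6:-→d7:-→d8:-→d9:-→d10:H0→d11:-→d12:-→d13:-→d14:-→d15:-→d16:H0 -> H0
  add 177.48.25.242/32 -> H2 at depth 32
  lookup 203.120.189.13: bits 11001 walk d0:H1→d1:-→d2:-→d3:-→d4:-→d5:- -> H1
  add 0.0.0.0/0 -> H3 at depth 0
  lookup 204.128.0.121: bits 110011001000 walk d0:H3→d1:-→d2:-→d3:-→d4:-→d5:-→d6:-→d7:-→d8:-→d9:-→d10:H0→d11:-→d12:- -> H0
  add 213.22.0.0/16 -> H3 at depth 16
  lookup 121.117.55.171: bits 0111 walk d0:H3→d1:-→d2:-→d3:-→d4:- -> H3
  lookup 175.146.148.107: bits 101 walk d0:H3→d1:-→d2:-→d3:- -> H3
  add 119.128.162.0/24 -> H3 at depth 24
  add 0.0.0.0/0 -> H2 at depth 0
  - 213.22.0.0/16 clear@16
  - 119.128.0.0/12 clear@12
  add 119.0.0.0/8 -> H3 at depth 8

== LOOKUPS ==
["H2","H0","H0","H3","H3","H3","H0","H1","H0","H3","H3"]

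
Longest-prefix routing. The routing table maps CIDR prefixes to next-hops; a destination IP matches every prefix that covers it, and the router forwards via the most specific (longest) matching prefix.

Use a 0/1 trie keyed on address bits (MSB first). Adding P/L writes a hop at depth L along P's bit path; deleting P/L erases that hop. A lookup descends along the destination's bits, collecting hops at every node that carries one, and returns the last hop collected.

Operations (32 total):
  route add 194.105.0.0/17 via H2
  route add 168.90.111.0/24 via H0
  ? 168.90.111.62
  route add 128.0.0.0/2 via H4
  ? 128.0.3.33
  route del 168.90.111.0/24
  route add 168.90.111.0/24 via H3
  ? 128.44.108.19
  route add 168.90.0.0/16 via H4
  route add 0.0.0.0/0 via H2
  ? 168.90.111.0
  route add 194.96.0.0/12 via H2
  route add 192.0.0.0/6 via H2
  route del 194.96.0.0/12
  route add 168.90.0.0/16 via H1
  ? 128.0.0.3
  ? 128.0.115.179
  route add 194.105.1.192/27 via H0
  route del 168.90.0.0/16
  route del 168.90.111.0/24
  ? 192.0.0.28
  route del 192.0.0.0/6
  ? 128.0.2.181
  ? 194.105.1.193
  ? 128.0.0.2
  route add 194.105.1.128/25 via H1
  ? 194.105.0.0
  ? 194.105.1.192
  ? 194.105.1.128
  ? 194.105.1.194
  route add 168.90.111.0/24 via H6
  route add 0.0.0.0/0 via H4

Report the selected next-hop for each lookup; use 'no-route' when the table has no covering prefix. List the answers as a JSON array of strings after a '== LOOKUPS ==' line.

Apply in order:
  + 194.105.0.0/17 (H2) depth=17
  + 168.90.111.0/24 (H0) depth=24
  lookup 168.90.111.62: bits 101010000101101001101111 walk d0:-→d1:-→d2:-→d3:-→d4:-→d5:-→d6:-→d7:-→d8:-→d9:-→d10:-→d11:-→d12:-→d13:-→d14:-→d15:-→d16:-→d17:-→d18:-→d19:-→d20:-→d21:-→d22:-→d23:-→d24:H0 -> H0
  + 128.0.0.0/2 (H4) depth=2
  lookup 128.0.3.33: bits 10 walk d0:-→d1:-→d2:H4 -> H4
  - 168.90.111.0/24 clear@24
  + 168.90.111.0/24 (H3) depth=24
  lookup 128.44.108.19: bits 10 walk d0:-→d1:-→d2:H4 -> H4
  + 168.90.0.0/16 (H4) depth=16
  + 0.0.0.0/0 (H2) depth=0
  lookup 168.90.111.0: bits 101010000101101001101111 walk d0:H2→d1:-→d2:H4→d3:-→d4:-→d5:-→d6:-→d7:-→d8:-→d9:-→d10:-→d11:-→d12:-→d13:-→d14:-→d15:-→d16:H4→d17:-→d18:-→d19:-→d20:-→d21:-→d22:-→d23:-→d24:H3 -> H3
  + 194.96.0.0/12 (H2) depth=12
  + 192.0.0.0/6 (H2) depth=6
  - 194.96.0.0/12 clear@12
  + 168.90.0.0/16 (H1) depth=16
  lookup 128.0.0.3: bits 10 walk d0:H2→d1:-→d2:H4 -> H4
  lookup 128.0.115.179: bits 10 walk d0:H2→d1:-→d2:H4 -> H4
  + 194.105.1.192/27 (H0) depth=27
  - 168.90.0.0/16 clear@16
  - 168.90.111.0/24 clear@24
  lookup 192.0.0.28: bits 110000 walk d0:H2→d1:-→d2:-→d3:-→d4:-→d5:-→d6:H2 -> H2
  - 192.0.0.0/6 clear@6
  lookup 128.0.2.181: bits 10 walk d0:H2→d1:-→d2:H4 -> H4
  lookup 194.105.1.193: bits 110000100110100100000001110 walk d0:H2→d1:-→d2:-→d3:-→d4:-→d5:-→d6:-→d7:-→d8:-→d9:-→d10:-→d11:-→d12:-→d13:-→d14:-→d15:-→d16:-→d17:H2→d18:-→d19:-→d20:-→d21:-→d22:-→d23:-→d24:-→d25:-→d26:-→d27:H0 -> H0
  lookup 128.0.0.2: bits 10 walk d0:H2→d1:-→d2:H4 -> H4
  + 194.105.1.128/25 (H1) depth=25
  lookup 194.105.0.0: bits 11000010011010010000000 walk d0:H2→d1:-→d2:-→d3:-→d4:-→d5:-→d6:-→d7:-→d8:-→d9:-→d10:-→d11:-→d12:-→d13:-→d14:-→d15:-→d16:-→d17:H2→d18:-→d19:-→d20:-→d21:-→d22:-→d23:- -> H2
  lookup 194.105.1.192: bits 110000100110100100000001110 walk d0:H2→d1:-→d2:-→d3:-→d4:-→d5:-→d6:-→d7:-→d8:-→d9:-→d10:-→d11:-→d12:-→d13:-→d14:-→d15:-→d16:-→d17:H2→d18:-→d19:-→d20:-→d21:-→d22:-→d23:-→d24:-→d25:H1→d26:-→d27:H0 -> H0
  lookup 194.105.1.128: bits 1100001001101001000000011 walk d0:H2→d1:-→d2:-→d3:-→d4:-→d5:-→d6:-→d7:-→d8:-→d9:-→d10:-→d11:-→d12:-→d13:-→d14:-→d15:-→d16:-→d17:H2→d18:-→d19:-→d20:-→d21:-→d22:-→d23:-→d24:-→d25:H1 -> H1
  lookup 194.105.1.194: bits 110000100110100100000001110 walk d0:H2→d1:-→d2:-→d3:-→d4:-→d5:-→d6:-→d7:-→d8:-→d9:-→d10:-→d11:-→d12:-→d13:-→d14:-→d15:-→d16:-→d17:H2→d18:-→d19:-→d20:-→d21:-→d22:-→d23:-→d24:-→d25:H1→d26:-→d27:H0 -> H0
  + 168.90.111.0/24 (H6) depth=24
  + 0.0.0.0/0 (H4) depth=0

== LOOKUPS ==
["H0","H4","H4","H3","H4","H4","H2","H4","H0","H4","H2","H0","H1","H0"]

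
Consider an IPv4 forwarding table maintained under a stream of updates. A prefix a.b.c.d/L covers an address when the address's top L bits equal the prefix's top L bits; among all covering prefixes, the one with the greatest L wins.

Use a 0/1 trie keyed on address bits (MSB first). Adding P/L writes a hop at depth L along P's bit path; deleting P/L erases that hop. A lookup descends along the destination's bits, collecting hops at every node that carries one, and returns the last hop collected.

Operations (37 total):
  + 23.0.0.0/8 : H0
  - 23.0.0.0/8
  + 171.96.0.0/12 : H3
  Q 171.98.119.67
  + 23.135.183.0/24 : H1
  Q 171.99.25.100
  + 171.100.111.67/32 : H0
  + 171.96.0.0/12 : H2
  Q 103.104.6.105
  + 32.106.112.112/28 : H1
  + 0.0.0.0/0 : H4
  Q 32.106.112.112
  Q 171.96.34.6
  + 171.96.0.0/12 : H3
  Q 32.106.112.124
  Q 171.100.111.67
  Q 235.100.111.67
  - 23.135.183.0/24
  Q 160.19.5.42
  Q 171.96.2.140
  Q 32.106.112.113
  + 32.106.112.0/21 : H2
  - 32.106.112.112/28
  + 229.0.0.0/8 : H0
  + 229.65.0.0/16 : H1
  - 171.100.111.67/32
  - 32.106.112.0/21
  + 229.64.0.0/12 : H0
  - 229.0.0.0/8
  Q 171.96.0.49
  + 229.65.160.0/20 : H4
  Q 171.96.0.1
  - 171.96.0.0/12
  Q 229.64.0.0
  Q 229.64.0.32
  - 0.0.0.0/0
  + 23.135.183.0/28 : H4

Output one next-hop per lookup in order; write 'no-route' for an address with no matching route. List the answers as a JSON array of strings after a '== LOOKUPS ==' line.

Apply in order:
  add 23.0.0.0/8 -> H0 at depth 8
  del 23.0.0.0/8 (clear depth 8)
  add 171.96.0.0/12 -> H3 at depth 12
  ? 171.98.119.67  path d0:-→d1:-→d2:-→d3:-→d4:-→d5:-→d6:-→d7:-→d8:-→d9:-→d10:-→d11:-→d12:H3  best=H3
  add 23.135.183.0/24 -> H1 at depth 24
  ? 171.99.25.100  path d0:-→d1:-→d2:-→d3:-→d4:-→d5:-→d6:-→d7:-→d8:-→d9:-→d10:-→d11:-→d12:H3  best=H3
  add 171.100.111.67/32 -> H0 at depth 32
  add 171.96.0.0/12 -> H2 at depth 12
  ? 103.104.6.105  path d0:-→d1:-  best=no-route
  add 32.106.112.112/28 -> H1 at depth 28
  add 0.0.0.0/0 -> H4 at depth 0
  ? 32.106.112.112  path d0:H4→d1:-→d2:-→d3:-→d4:-→d5:-→d6:-→d7:-→d8:-→d9:-→d10:-→d11:-→d12:-→d13:-→d14:-→d15:-→d16:-→d17:-→d18:-→d19:-→d20:-→d21:-→d22:-→d23:-→d24:-→d25:-→d26:-→d27:-→d28:H1  best=H1
  ? 171.96.34.6  path d0:H4→d1:-→d2:-→d3:-→d4:-→d5:-→d6:-→d7:-→d8:-→d9:-→d10:-→d11:-→d12:H2→d13:-  best=H2
  add 171.96.0.0/12 -> H3 at depth 12
  ? 32.106.112.124  path d0:H4→d1:-→d2:-→d3:-→d4:-→d5:-→d6:-→d7:-→d8:-→d9:-→d10:-→d11:-→d12:-→d13:-→d14:-→d15:-→d16:-→d17:-→d18:-→d19:-→d20:-→d21:-→d22:-→d23:-→d24:-→d25:-→d26:-→d27:-→d28:H1  best=H1
  ? 171.100.111.67  path d0:H4→d1:-→d2:-→d3:-→d4:-→d5:-→d6:-→d7:-→d8:-→d9:-→d10:-→d11:-→d12:H3→d13:-→d14:-→d15:-→d16:-→d17:-→d18:-→d19:-→d20:-→d21:-→d22:-→d23:-→d24:-→d25:-→d26:-→d27:-→d28:-→d29:-→d30:-→d31:-→d32:H0  best=H0
  ? 235.100.111.67  path d0:H4→d1:-  best=H4
  del 23.135.183.0/24 (clear depth 24)
  ? 160.19.5.42  path d0:H4→d1:-→d2:-→d3:-→d4:-  best=H4
  ? 171.96.2.140  path d0:H4→d1:-→d2:-→d3:-→d4:-→d5:-→d6:-→d7:-→d8:-→d9:-→d10:-→d11:-→d12:H3→d13:-  best=H3
  ? 32.106.112.113  path d0:H4→d1:-→d2:-→d3:-→d4:-→d5:-→d6:-→d7:-→d8:-→d9:-→d10:-→d11:-→d12:-→d13:-→d14:-→d15:-→d16:-→d17:-→d18:-→d19:-→d20:-→d21:-→d22:-→d23:-→d24:-→d25:-→d26:-→d27:-→d28:H1  best=H1
  add 32.106.112.0/21 -> H2 at depth 21
  del 32.106.112.112/28 (clear depth 28)
  add 229.0.0.0/8 -> H0 at depth 8
  add 229.65.0.0/16 -> H1 at depth 16
  del 171.100.111.67/32 (clear depth 32)
  del 32.106.112.0/21 (clear depth 21)
  add 229.64.0.0/12 -> H0 at depth 12
  del 229.0.0.0/8 (clear depth 8)
  ? 171.96.0.49  path d0:H4→d1:-→d2:-→d3:-→d4:-→d5:-→d6:-→d7:-→d8:-→d9:-→d10:-→d11:-→d12:H3→d13:-  best=H3
  add 229.65.160.0/20 -> H4 at depth 20
  ? 171.96.0.1  path d0:H4→d1:-→d2:-→d3:-→d4:-→d5:-→d6:-→d7:-→d8:-→d9:-→d10:-→d11:-→d12:H3→d13:-  best=H3
  del 171.96.0.0/12 (clear depth 12)
  ? 229.64.0.0  path d0:H4→d1:-→d2:-→d3:-→d4:-→d5:-→d6:-→d7:-→d8:-→d9:-→d10:-→d11:-→d12:H0→d13:-→d14:-→d15:-  best=H0
  ? 229.64.0.32  path d0:H4→d1:-→d2:-→d3:-→d4:-→d5:-→d6:-→d7:-→d8:-→d9:-→d10:-→d11:-→d12:H0→d13:-→d14:-→d15:-  best=H0
  del 0.0.0.0/0 (clear depth 0)
  add 23.135.183.0/28 -> H4 at depth 28

== LOOKUPS ==
["H3","H3","no-route","H1","H2","H1","H0","H4","H4","H3","H1","H3","H3","H0","H0"]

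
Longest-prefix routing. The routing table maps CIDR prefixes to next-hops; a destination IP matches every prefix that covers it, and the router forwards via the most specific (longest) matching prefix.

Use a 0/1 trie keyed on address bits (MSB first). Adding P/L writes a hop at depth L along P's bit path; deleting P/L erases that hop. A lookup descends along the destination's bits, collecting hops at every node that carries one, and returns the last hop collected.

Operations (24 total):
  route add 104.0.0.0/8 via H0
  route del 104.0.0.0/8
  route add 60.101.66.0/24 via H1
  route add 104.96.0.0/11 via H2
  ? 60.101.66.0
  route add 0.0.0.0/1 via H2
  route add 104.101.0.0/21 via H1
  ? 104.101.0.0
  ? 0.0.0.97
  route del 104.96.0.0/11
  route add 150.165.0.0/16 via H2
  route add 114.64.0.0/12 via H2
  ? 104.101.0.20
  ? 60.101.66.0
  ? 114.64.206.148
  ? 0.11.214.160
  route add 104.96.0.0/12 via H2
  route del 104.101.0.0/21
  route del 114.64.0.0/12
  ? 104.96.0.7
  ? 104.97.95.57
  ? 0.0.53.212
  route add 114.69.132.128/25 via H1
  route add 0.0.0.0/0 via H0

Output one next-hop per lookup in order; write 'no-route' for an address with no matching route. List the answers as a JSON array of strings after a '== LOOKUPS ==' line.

Trace:
  + 104.0.0.0/8 (H0) depth=8
  - 104.0.0.0/8 clear@8
  + 60.101.66.0/24 (H1) depth=24
  + 104.96.0.0/11 (H2) depth=11
  Q 60.101.66.0: descend 001111000110010101000010 ; hops seen [H1] ; pick H1
  + 0.0.0.0/1 (H2) depth=1
  + 104.101.0.0/21 (H1) depth=21
  Q 104.101.0.0: descend 011010000110010100000 ; hops seen [H2,H2,H1] ; pick H1
  Q 0.0.0.97: descend 00 ; hops seen [H2] ; pick H2
  - 104.96.0.0/11 clear@11
  + 150.165.0.0/16 (H2) depth=16
  + 114.64.0.0/12 (H2) depth=12
  Q 104.101.0.20: descend 011010000110010100000 ; hops seen [H2,H1] ; pick H1
  Q 60.101.66.0: descend 001111000110010101000010 ; hops seen [H2,H1] ; pick H1
  Q 114.64.206.148: descend 011100100100 ; hops seen [H2,H2] ; pick H2
  Q 0.11.214.160: descend 00 ; hops seen [H2] ; pick H2
  + 104.96.0.0/12 (H2) depth=12
  - 104.101.0.0/21 clear@21
  - 114.64.0.0/12 clear@12
  Q 104.96.0.7: descend 0110100001100 ; hops seen [H2,H2] ; pick H2
  Q 104.97.95.57: descend 0110100001100 ; hops seen [H2,H2] ; pick H2
  Q 0.0.53.212: descend 00 ; hops seen [H2] ; pick H2
  + 114.69.132.128/25 (H1) depth=25
  + 0.0.0.0/0 (H0) depth=0

== LOOKUPS ==
["H1","H1","H2","H1","H1","H2","H2","H2","H2","H2"]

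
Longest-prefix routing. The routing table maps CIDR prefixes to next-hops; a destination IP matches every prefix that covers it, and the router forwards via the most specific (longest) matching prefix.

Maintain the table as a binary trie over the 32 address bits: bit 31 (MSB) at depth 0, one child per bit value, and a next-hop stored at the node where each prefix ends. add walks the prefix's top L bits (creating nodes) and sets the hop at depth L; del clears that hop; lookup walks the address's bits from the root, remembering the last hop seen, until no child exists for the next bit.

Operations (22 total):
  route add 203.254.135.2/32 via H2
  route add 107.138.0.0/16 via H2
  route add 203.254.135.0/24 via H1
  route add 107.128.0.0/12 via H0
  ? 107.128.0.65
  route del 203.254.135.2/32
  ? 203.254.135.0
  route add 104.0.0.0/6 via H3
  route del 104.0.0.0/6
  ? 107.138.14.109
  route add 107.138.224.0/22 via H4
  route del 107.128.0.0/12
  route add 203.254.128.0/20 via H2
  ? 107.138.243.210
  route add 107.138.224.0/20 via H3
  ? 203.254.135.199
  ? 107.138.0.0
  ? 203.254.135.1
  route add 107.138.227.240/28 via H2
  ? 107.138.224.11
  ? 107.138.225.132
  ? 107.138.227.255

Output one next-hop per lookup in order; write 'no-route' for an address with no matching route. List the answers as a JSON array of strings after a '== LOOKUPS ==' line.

Process each operation:
  add 203.254.135.2/32 -> H2 at depth 32
  add 107.138.0.0/16 -> H2 at depth 16
  add 203.254.135.0/24 -> H1 at depth 24
  add 107.128.0.0/12 -> H0 at depth 12
  Q 107.128.0.65: descend 011010111000 ; hops seen [H0] ; pick H0
  del 203.254.135.2/32 (clear depth 32)
  Q 203.254.135.0: descend 110010111111111010000111000000 ; hops seen [H1] ; pick H1
  add 104.0.0.0/6 -> H3 at depth 6
  del 104.0.0.0/6 (clear depth 6)
  Q 107.138.14.109: descend 0110101110001010 ; hops seen [H0,H2] ; pick H2
  add 107.138.224.0/22 -> H4 at depth 22
  del 107.128.0.0/12 (clear depth 12)
  add 203.254.128.0/20 -> H2 at depth 20
  Q 107.138.243.210: descend 0110101110001010111 ; hops seen [H2] ; pick H2
  add 107.138.224.0/20 -> H3 at depth 20
  Q 203.254.135.199: descend 110010111111111010000111 ; hops seen [H2,H1] ; pick H1
  Q 107.138.0.0: descend 0110101110001010 ; hops seen [H2] ; pick H2
  Q 203.254.135.1: descend 110010111111111010000111000000 ; hops seen [H2,H1] ; pick H1
  add 107.138.227.240/28 -> H2 at depth 28
  Q 107.138.224.11: descend 0110101110001010111000 ; hops seen [H2,H3,H4] ; pick H4
  Q 107.138.225.132: descend 0110101110001010111000 ; hops seen [H2,H3,H4] ; pick H4
  Q 107.138.227.255: descend 0110101110001010111000111111 ; hops seen [H2,H3,H4,H2] ; pick H2

== LOOKUPS ==
["H0","H1","H2","H2","H1","H2","H1","H4","H4","H2"]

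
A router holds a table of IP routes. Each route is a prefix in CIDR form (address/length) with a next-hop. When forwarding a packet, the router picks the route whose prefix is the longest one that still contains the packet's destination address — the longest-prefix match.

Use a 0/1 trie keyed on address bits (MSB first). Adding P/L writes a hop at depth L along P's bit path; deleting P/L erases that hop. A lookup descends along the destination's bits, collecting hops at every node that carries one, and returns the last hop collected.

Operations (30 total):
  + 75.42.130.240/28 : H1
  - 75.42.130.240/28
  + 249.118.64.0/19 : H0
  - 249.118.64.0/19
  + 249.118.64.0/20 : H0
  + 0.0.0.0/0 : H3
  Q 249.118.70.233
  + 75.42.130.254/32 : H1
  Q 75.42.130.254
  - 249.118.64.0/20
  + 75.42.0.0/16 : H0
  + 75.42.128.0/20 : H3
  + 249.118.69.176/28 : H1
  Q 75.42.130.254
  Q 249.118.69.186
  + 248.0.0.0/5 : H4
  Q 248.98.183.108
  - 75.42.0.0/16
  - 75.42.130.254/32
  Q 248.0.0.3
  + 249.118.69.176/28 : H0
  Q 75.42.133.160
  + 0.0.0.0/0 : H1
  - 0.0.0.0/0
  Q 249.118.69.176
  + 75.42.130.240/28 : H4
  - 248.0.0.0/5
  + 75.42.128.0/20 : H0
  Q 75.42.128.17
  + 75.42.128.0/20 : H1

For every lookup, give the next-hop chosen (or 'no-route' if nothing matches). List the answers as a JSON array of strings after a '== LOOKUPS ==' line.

Apply in order:
  add 75.42.130.240/28 -> H1 at depth 28
  del 75.42.130.240/28 (clear depth 28)
  add 249.118.64.0/19 -> H0 at depth 19
  del 249.118.64.0/19 (clear depth 19)
  add 249.118.64.0/20 -> H0 at depth 20
  add 0.0.0.0/0 -> H3 at depth 0
  lookup 249.118.70.233: bits 11111001011101100100 walk d0:H3→d1:-→d2:-→d3:-→d4:-→d5:-→d6:-→d7:-→d8:-→d9:-→d10:-→d11:-→d12:-→d13:-→d14:-→d15:-→d16:-→d17:-→d18:-→d19:-→d20:H0 -> H0
  add 75.42.130.254/32 -> H1 at depth 32
  lookup 75.42.130.254: bits 01001011001010101000001011111110 walk d0:H3→d1:-→d2:-→d3:-→d4:-→d5:-→d6:-→d7:-→d8:-→d9:-→d10:-→d11:-→d12:-→d13:-→d14:-→d15:-→d16:-→d17:-→d18:-→d19:-→d20:-→d21:-→d22:-→d23:-→d24:-→d25:-→d26:-→d27:-→d28:-→d29:-→d30:-→d31:-→d32:H1 -> H1
  del 249.118.64.0/20 (clear depth 20)
  add 75.42.0.0/16 -> H0 at depth 16
  add 75.42.128.0/20 -> H3 at depth 20
  add 249.118.69.176/28 -> H1 at depth 28
  lookup 75.42.130.254: bits 01001011001010101000001011111110 walk d0:H3→d1:-→d2:-→d3:-→d4:-→d5:-→d6:-→d7:-→d8:-→d9:-→d10:-→d11:-→d12:-→d13:-→d14:-→d15:-→d16:H0→d17:-→d18:-→d19:-→d20:H3→d21:-→d22:-→d23:-→d24:-→d25:-→d26:-→d27:-→d28:-→d29:-→d30:-→d31:-→d32:H1 -> H1
  lookup 249.118.69.186: bits 1111100101110110010001011011 walk d0:H3→d1:-→d2:-→d3:-→d4:-→d5:-→d6:-→d7:-→d8:-→d9:-→d10:-→d11:-→d12:-→d13:-→d14:-→d15:-→d16:-→d17:-→d18:-→d19:-→d20:-→d21:-→d22:-→d23:-→d24:-→d25:-→d26:-→d27:-→d28:H1 -> H1
  add 248.0.0.0/5 -> H4 at depth 5
  lookup 248.98.183.108: bits 1111100 walk d0:H3→d1:-→d2:-→d3:-→d4:-→d5:H4→d6:-→d7:- -> H4
  del 75.42.0.0/16 (clear depth 16)
  del 75.42.130.254/32 (clear depth 32)
  lookup 248.0.0.3: bits 1111100 walk d0:H3→d1:-→d2:-→d3:-→d4:-→d5:H4→d6:-→d7:- -> H4
  add 249.118.69.176/28 -> H0 at depth 28
  lookup 75.42.133.160: bits 010010110010101010000 walk d0:H3→d1:-→d2:-→d3:-→d4:-→d5:-→d6:-→d7:-→d8:-→d9:-→d10:-→d11:-→d12:-→d13:-→d14:-→d15:-→d16:-→d17:-→d18:-→d19:-→d20:H3→d21:- -> H3
  add 0.0.0.0/0 -> H1 at depth 0
  del 0.0.0.0/0 (clear depth 0)
  lookup 249.118.69.176: bits 1111100101110110010001011011 walk d0:-→d1:-→d2:-→d3:-→d4:-→d5:H4→d6:-→d7:-→d8:-→d9:-→d10:-→d11:-→d12:-→d13:-→d14:-→d15:-→d16:-→d17:-→d18:-→d19:-→d20:-→d21:-→d22:-→d23:-→d24:-→d25:-→d26:-→d27:-→d28:H0 -> H0
  add 75.42.130.240/28 -> H4 at depth 28
  del 248.0.0.0/5 (clear depth 5)
  add 75.42.128.0/20 -> H0 at depth 20
  lookup 75.42.128.17: bits 0100101100101010100000 walk d0:-→d1:-→d2:-→d3:-→d4:-→d5:-→d6:-→d7:-→d8:-→d9:-→d10:-→d11:-→d12:-→d13:-→d14:-→d15:-→d16:-→d17:-→d18:-→d19:-→d20:H0→d21:-→d22:- -> H0
  add 75.42.128.0/20 -> H1 at depth 20

== LOOKUPS ==
["H0","H1","H1","H1","H4","H4","H3","H0","H0"]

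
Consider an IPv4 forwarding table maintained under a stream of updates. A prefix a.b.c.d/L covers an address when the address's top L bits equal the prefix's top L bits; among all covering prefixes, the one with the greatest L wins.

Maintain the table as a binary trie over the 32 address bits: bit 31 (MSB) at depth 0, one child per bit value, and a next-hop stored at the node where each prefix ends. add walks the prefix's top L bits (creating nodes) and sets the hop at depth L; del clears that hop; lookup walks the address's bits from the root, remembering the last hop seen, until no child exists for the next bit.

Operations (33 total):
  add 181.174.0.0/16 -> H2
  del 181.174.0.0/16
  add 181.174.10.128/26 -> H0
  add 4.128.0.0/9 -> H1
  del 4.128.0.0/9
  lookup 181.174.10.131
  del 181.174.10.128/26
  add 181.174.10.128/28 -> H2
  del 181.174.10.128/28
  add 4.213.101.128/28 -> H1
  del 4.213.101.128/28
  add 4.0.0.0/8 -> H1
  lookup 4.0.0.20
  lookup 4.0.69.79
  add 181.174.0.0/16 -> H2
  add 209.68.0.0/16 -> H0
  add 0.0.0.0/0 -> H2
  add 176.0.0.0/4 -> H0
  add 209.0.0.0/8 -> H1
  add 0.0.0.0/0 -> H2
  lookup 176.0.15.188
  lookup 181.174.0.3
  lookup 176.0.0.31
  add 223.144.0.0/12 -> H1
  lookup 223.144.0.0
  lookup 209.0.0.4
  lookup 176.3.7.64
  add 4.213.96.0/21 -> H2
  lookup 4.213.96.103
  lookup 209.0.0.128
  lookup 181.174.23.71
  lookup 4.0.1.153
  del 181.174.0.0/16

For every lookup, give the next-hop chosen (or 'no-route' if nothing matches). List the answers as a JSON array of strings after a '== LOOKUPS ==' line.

Process each operation:
  + 181.174.0.0/16 (H2) depth=16
  del 181.174.0.0/16 (clear depth 16)
  + 181.174.10.128/26 (H0) depth=26
  + 4.128.0.0/9 (H1) depth=9
  del 4.128.0.0/9 (clear depth 9)
  ? 181.174.10.131  path d0:-→d1:-→d2:-→d3:-→d4:-→d5:-→d6:-→d7:-→d8:-→d9:-→d10:-→d11:-→d12:-→d13:-→d14:-→d15:-→d16:-→d17:-→d18:-→d19:-→d20:-→d21:-→d22:-→d23:-→d24:-→d25:-→d26:H0  best=H0
  del 181.174.10.128/26 (clear depth 26)
  + 181.174.10.128/28 (H2) depth=28
  del 181.174.10.128/28 (clear depth 28)
  + 4.213.101.128/28 (H1) depth=28
  del 4.213.101.128/28 (clear depth 28)
  + 4.0.0.0/8 (H1) depth=8
  ? 4.0.0.20  path d0:-→d1:-→d2:-→d3:-→d4:-→d5:-→d6:-→d7:-→d8:H1  best=H1
  ? 4.0.69.79  path d0:-→d1:-→d2:-→d3:-→d4:-→d5:-→d6:-→d7:-→d8:H1  best=H1
  + 181.174.0.0/16 (H2) depth=16
  + 209.68.0.0/16 (H0) depth=16
  + 0.0.0.0/0 (H2) depth=0
  + 176.0.0.0/4 (H0) depth=4
  + 209.0.0.0/8 (H1) depth=8
  + 0.0.0.0/0 (H2) depth=0
  ? 176.0.15.188  path d0:H2→d1:-→d2:-→d3:-→d4:H0→d5:-  best=H0
  ? 181.174.0.3  path d0:H2→d1:-→d2:-→d3:-→d4:H0→d5:-→d6:-→d7:-→d8:-→d9:-→d10:-→d11:-→d12:-→d13:-→d14:-→d15:-→d16:H2→d17:-→d18:-→d19:-→d20:-  best=H2
  ? 176.0.0.31  path d0:H2→d1:-→d2:-→d3:-→d4:H0→d5:-  best=H0
  + 223.144.0.0/12 (H1) depth=12
  ? 223.144.0.0  path d0:H2→d1:-→d2:-→d3:-→d4:-→d5:-→d6:-→d7:-→d8:-→d9:-→d10:-→d11:-→d12:H1  best=H1
  ? 209.0.0.4  path d0:H2→d1:-→d2:-→d3:-→d4:-→d5:-→d6:-→d7:-→d8:H1→d9:-  best=H1
  ? 176.3.7.64  path d0:H2→d1:-→d2:-→d3:-→d4:H0→d5:-  best=H0
  + 4.213.96.0/21 (H2) depth=21
  ? 4.213.96.103  path d0:H2→d1:-→d2:-→d3:-→d4:-→d5:-→d6:-→d7:-→d8:H1→d9:-→d10:-→d11:-→d12:-→d13:-→d14:-→d15:-→d16:-→d17:-→d18:-→d19:-→d20:-→d21:H2  best=H2
  ? 209.0.0.128  path d0:H2→d1:-→d2:-→d3:-→d4:-→d5:-→d6:-→d7:-→d8:H1→d9:-  best=H1
  ? 181.174.23.71  path d0:H2→d1:-→d2:-→d3:-→d4:H0→d5:-→d6:-→d7:-→d8:-→d9:-→d10:-→d11:-→d12:-→d13:-→d14:-→d15:-→d16:H2→d17:-→d18:-→d19:-  best=H2
  ? 4.0.1.153  path d0:H2→d1:-→d2:-→d3:-→d4:-→d5:-→d6:-→d7:-→d8:H1  best=H1
  del 181.174.0.0/16 (clear depth 16)

== LOOKUPS ==
["H0","H1","H1","H0","H2","H0","H1","H1","H0","H2","H1","H2","H1"]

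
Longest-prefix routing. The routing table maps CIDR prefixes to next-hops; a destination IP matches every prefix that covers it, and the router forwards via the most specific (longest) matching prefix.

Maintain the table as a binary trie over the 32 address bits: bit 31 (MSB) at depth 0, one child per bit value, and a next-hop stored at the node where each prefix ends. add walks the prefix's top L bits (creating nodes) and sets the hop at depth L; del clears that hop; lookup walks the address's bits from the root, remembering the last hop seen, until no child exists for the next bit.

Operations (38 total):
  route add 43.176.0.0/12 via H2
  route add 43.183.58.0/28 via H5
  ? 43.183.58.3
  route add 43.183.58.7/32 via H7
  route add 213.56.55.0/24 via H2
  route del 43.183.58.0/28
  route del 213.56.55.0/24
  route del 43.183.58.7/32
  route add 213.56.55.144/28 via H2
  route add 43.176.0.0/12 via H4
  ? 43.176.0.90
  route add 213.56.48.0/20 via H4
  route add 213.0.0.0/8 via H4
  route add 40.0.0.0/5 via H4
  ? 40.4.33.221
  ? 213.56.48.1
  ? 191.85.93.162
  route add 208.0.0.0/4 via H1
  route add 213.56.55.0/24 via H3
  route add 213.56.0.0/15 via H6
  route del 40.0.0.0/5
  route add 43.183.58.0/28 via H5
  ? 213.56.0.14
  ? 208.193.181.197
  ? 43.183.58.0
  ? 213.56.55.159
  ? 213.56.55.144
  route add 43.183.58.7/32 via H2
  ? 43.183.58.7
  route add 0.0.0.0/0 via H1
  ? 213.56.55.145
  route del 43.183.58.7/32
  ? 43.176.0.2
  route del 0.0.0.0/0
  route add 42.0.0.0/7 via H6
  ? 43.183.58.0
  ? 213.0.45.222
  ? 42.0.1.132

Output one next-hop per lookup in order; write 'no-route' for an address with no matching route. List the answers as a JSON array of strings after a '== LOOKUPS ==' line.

Apply in order:
  + 43.176.0.0/12 (H2) depth=12
  + 43.183.58.0/28 (H5) depth=28
  Q 43.183.58.3: descend 0010101110110111001110100000 ; hops seen [H2,H5] ; pick H5
  + 43.183.58.7/32 (H7) depth=32
  + 213.56.55.0/24 (H2) depth=24
  - 43.183.58.0/28 clear@28
  - 213.56.55.0/24 clear@24
  - 43.183.58.7/32 clear@32
  + 213.56.55.144/28 (H2) depth=28
  + 43.176.0.0/12 (H4) depth=12
  Q 43.176.0.90: descend 0010101110110 ; hops seen [H4] ; pick H4
  + 213.56.48.0/20 (H4) depth=20
  + 213.0.0.0/8 (H4) depth=8
  + 40.0.0.0/5 (H4) depth=5
  Q 40.4.33.221: descend 001010 ; hops seen [H4] ; pick H4
  Q 213.56.48.1: descend 110101010011100000110 ; hops seen [H4,H4] ; pick H4
  Q 191.85.93.162: descend 1 ; hops seen [∅] ; pick no-route
  + 208.0.0.0/4 (H1) depth=4
  + 213.56.55.0/24 (H3) depth=24
  + 213.56.0.0/15 (H6) depth=15
  - 40.0.0.0/5 clear@5
  + 43.183.58.0/28 (H5) depth=28
  Q 213.56.0.14: descend 110101010011100000 ; hops seen [H1,H4,H6] ; pick H6
  Q 208.193.181.197: descend 11010 ; hops seen [H1] ; pick H1
  Q 43.183.58.0: descend 00101011101101110011101000000 ; hops seen [H4,H5] ; pick H5
  Q 213.56.55.159: descend 1101010100111000001101111001 ; hops seen [H1,H4,H6,H4,H3,H2] ; pick H2
  Q 213.56.55.144: descend 1101010100111000001101111001 ; hops seen [H1,H4,H6,H4,H3,H2] ; pick H2
  + 43.183.58.7/32 (H2) depth=32
  Q 43.183.58.7: descend 00101011101101110011101000000111 ; hops seen [H4,H5,H2] ; pick H2
  + 0.0.0.0/0 (H1) depth=0
  Q 213.56.55.145: descend 1101010100111000001101111001 ; hops seen [H1,H1,H4,H6,H4,H3,H2] ; pick H2
  - 43.183.58.7/32 clear@32
  Q 43.176.0.2: descend 0010101110110 ; hops seen [H1,H4] ; pick H4
  - 0.0.0.0/0 clear@0
  + 42.0.0.0/7 (H6) depth=7
  Q 43.183.58.0: descend 00101011101101110011101000000 ; hops seen [H6,H4,H5] ; pick H5
  Q 213.0.45.222: descend 1101010100 ; hops seen [H1,H4] ; pick H4
  Q 42.0.1.132: descend 0010101 ; hops seen [H6] ; pick H6

== LOOKUPS ==
["H5","H4","H4","H4","no-route","H6","H1","H5","H2","H2","H2","H2","H4","H5","H4","H6"]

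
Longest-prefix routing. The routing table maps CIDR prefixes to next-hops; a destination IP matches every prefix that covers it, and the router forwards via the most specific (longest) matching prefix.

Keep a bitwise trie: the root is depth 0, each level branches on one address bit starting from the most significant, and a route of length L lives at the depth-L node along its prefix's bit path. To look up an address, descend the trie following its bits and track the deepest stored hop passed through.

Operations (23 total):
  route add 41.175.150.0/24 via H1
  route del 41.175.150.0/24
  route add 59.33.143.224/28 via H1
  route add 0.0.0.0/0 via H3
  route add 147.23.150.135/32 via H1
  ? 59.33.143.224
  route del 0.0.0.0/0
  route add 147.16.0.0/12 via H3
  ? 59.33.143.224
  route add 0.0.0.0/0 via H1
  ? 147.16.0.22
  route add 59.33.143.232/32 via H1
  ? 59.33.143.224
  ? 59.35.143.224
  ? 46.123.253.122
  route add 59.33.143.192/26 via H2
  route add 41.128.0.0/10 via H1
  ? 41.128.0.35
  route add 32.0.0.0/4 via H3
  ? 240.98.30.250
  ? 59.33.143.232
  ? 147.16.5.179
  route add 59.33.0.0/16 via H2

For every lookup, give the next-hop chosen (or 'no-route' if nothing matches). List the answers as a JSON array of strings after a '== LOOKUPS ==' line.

Trace:
  add 41.175.150.0/24 -> H1 at depth 24
  del 41.175.150.0/24 (clear depth 24)
  add 59.33.143.224/28 -> H1 at depth 28
  add 0.0.0.0/0 -> H3 at depth 0
  add 147.23.150.135/32 -> H1 at depth 32
  ? 59.33.143.224  path d0:H3→d1:-→d2:-→d3:-→d4:-→d5:-→d6:-→d7:-→d8:-→d9:-→d10:-→d11:-→d12:-→d13:-→d14:-→d15:-→d16:-→d17:-→d18:-→d19:-→d20:-→d21:-→d22:-→d23:-→d24:-→d25:-→d26:-→d27:-→d28:H1  best=H1
  del 0.0.0.0/0 (clear depth 0)
  add 147.16.0.0/12 -> H3 at depth 12
  ? 59.33.143.224  path d0:-→d1:-→d2:-→d3:-→d4:-→d5:-→d6:-→d7:-→d8:-→d9:-→d10:-→d11:-→d12:-→d13:-→d14:-→d15:-→d16:-→d17:-→d18:-→d19:-→d20:-→d21:-→d22:-→d23:-→d24:-→d25:-→d26:-→d27:-→d28:H1  best=H1
  add 0.0.0.0/0 -> H1 at depth 0
  ? 147.16.0.22  path d0:H1→d1:-→d2:-→d3:-→d4:-→d5:-→d6:-→d7:-→d8:-→d9:-→d10:-→d11:-→d12:H3→d13:-  best=H3
  add 59.33.143.232/32 -> H1 at depth 32
  ? 59.33.143.224  path d0:H1→d1:-→d2:-→d3:-→d4:-→d5:-→d6:-→d7:-→d8:-→d9:-→d10:-→d11:-→d12:-→d13:-→d14:-→d15:-→d16:-→d17:-→d18:-→d19:-→d20:-→d21:-→d22:-→d23:-→d24:-→d25:-→d26:-→d27:-→d28:H1  best=H1
  ? 59.35.143.224  path d0:H1→d1:-→d2:-→d3:-→d4:-→d5:-→d6:-→d7:-→d8:-→d9:-→d10:-→d11:-→d12:-→d13:-→d14:-  best=H1
  ? 46.123.253.122  path d0:H1→d1:-→d2:-→d3:-→d4:-→d5:-  best=H1
  add 59.33.143.192/26 -> H2 at depth 26
  add 41.128.0.0/10 -> H1 at depth 10
  ? 41.128.0.35  path d0:H1→d1:-→d2:-→d3:-→d4:-→d5:-→d6:-→d7:-→d8:-→d9:-→d10:H1  best=H1
  add 32.0.0.0/4 -> H3 at depth 4
  ? 240.98.30.250  path d0:H1→d1:-  best=H1
  ? 59.33.143.232  path d0:H1→d1:-→d2:-→d3:-→d4:-→d5:-→d6:-→d7:-→d8:-→d9:-→d10:-→d11:-→d12:-→d13:-→d14:-→d15:-→d16:-→d17:-→d18:-→d19:-→d20:-→d21:-→d22:-→d23:-→d24:-→d25:-→d26:H2→d27:-→d28:H1→d29:-→d30:-→d31:-→d32:H1  best=H1
  ? 147.16.5.179  path d0:H1→d1:-→d2:-→d3:-→d4:-→d5:-→d6:-→d7:-→d8:-→d9:-→d10:-→d11:-→d12:H3→d13:-  best=H3
  add 59.33.0.0/16 -> H2 at depth 16

== LOOKUPS ==
["H1","H1","H3","H1","H1","H1","H1","H1","H1","H3"]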